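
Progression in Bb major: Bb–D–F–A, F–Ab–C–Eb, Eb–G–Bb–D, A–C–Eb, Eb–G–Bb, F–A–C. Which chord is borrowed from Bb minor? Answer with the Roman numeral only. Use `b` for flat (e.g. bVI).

v7

Bb major has the diatonic set Bb, Cm, Dm, Eb, F, Gm, Adim. Bb–D–F–A = Bbmaj7, Eb–G–Bb–D = Ebmaj7, A–C–Eb = Adim, Eb–G–Bb = Eb and F–A–C = F all belong to that set. F–Ab–C–Eb doesn't fit — on degree 5 Bb major would have F (V). Fm7 is the degree-5 chord of Bb minor, so it is the borrowed v7.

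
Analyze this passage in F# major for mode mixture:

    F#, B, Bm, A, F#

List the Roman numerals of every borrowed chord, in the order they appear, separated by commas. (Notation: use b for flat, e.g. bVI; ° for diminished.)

iv, bIII

In F# major the diatonic chords are F#, G#m, A#m, B, C#, D#m, E#dim. F# and B both belong to that set. Bm (B–D–F#) is not: scale degree 4 in F# major carries B (IV). In F# minor the chord on that degree is Bm, so here it functions as iv, borrowed from the parallel minor. A (A–C#–E) is not: scale degree 3 in F# major carries A#m (iii). In F# minor the chord on that degree is A, so here it functions as bIII, borrowed from the parallel minor.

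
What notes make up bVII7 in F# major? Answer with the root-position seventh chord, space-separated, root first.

bVII7 is built on the lowered scale degree 7. In F# major degree 7 is E#; lowered it becomes E. Building the dominant-seventh chord from the parallel minor on E: E–G#–B–D.

E G# B D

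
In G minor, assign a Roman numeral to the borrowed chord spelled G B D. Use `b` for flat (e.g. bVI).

The root G is the diatonic 1st degree of G minor; the borrowing shows in the chord quality. G–B–D is a major chord — the form found in G major, not the diatonic i (Gm). Borrowed into G minor it is written I.

I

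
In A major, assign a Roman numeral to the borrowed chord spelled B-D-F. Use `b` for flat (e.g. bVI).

ii°

The root B is the diatonic 2nd degree of A major; the borrowing shows in the chord quality. Diatonically A major has Bm (ii) on that degree; B–D–F is instead the diminished chord native to A minor, so it takes the label ii°.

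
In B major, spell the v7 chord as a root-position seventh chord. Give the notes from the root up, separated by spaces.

The root, F#, is scale degree 5 — the same note in B major and B minor; only the chord quality changes. In B minor the chord on F# is F#–A–C#–E.

F# A C# E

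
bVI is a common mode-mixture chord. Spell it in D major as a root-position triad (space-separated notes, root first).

bVI is built on the lowered scale degree 6. In D major degree 6 is B; lowered it becomes Bb. In D minor the chord on Bb is Bb–D–F.

Bb D F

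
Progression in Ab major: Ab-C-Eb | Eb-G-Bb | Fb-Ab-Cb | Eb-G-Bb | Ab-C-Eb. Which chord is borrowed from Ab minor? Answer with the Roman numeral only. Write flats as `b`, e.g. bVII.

In Ab major the diatonic chords are Ab, Bbm, Cm, Db, Eb, Fm, Gdim. Ab–C–Eb = Ab and Eb–G–Bb = Eb are both diatonic. But Fb–Ab–Cb is foreign: the diatonic vi on degree 6 is Fm, whereas Fb comes from Ab minor. It is labeled bVI.

bVI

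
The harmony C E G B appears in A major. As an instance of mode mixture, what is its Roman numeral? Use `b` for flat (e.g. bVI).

bIIImaj7

The root C is the lowered 3rd scale degree — diatonically A major has C# there. The diatonic chord on degree 3 would be C#m (iii), but C–E–G–B is the major-seventh chord from A minor. As a borrowed chord it is labeled bIIImaj7.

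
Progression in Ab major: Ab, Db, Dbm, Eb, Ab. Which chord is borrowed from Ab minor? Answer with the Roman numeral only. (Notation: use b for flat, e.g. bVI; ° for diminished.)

Ab major has the diatonic set Ab, Bbm, Cm, Db, Eb, Fm, Gdim. Of the given chords, Ab, Db and Eb are diatonic. Dbm (Db–Fb–Ab) is not: scale degree 4 in Ab major carries Db (IV). In Ab minor the chord on that degree is Dbm, so here it functions as iv, borrowed from the parallel minor.

iv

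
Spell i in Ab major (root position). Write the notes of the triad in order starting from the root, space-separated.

Ab Cb Eb

i is built on scale degree 1, which is Ab in both Ab major and its parallel. In Ab minor the chord on Ab is Ab–Cb–Eb.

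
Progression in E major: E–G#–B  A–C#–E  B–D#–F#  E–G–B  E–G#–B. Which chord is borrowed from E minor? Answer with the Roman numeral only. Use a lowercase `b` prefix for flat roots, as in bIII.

The diatonic triads in E major are E, F#m, G#m, A, B, C#m, D#dim. Of the given chords, E–G#–B = E, A–C#–E = A and B–D#–F# = B are diatonic. E–G–B doesn't fit — on degree 1 E major would have E (I). Em is the degree-1 chord of E minor, so it is the borrowed i.

i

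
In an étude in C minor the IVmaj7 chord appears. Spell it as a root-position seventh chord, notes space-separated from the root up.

IVmaj7 is built on scale degree 4, which is F in both C minor and its parallel. Stacking thirds in C major on F gives F–A–C–E.

F A C E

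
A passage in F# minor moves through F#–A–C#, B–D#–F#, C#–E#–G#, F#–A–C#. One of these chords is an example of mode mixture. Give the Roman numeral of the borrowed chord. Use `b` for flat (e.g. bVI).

The diatonic triads in F# minor (with V from harmonic minor) are F#m, G#dim, A, Bm, C#, D, E. Of the given chords, F#–A–C# = F#m and C#–E#–G# = C# are diatonic. B–D#–F# doesn't fit — on degree 4 F# minor would have Bm (iv). B is the degree-4 chord of F# major, so it is the borrowed IV.

IV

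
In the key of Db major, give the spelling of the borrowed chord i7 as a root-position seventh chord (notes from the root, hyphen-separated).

The root, Db, is scale degree 1 — the same note in Db major and Db minor; only the chord quality changes. Building the minor-seventh chord from the parallel minor on Db: Db–Fb–Ab–Cb.

Db-Fb-Ab-Cb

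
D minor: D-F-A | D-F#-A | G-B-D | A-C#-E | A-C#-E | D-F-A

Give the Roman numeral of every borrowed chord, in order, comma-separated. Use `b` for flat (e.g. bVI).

I, IV

The diatonic triads in D minor (with V from harmonic minor) are Dm, Edim, F, Gm, A, Bb, C. Of the given chords, D–F–A = Dm and A–C#–E = A are diatonic. But D–F#–A is foreign: the diatonic i on degree 1 is Dm, whereas D comes from D major. It is labeled I. G–B–D is not: scale degree 4 in D minor carries Gm (iv). In D major the chord on that degree is G, so here it functions as IV, borrowed from the parallel major.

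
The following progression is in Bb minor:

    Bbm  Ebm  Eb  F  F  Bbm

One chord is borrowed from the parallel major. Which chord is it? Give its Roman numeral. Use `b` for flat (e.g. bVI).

The diatonic triads in Bb minor (with V from harmonic minor) are Bbm, Cdim, Db, Ebm, F, Gb, Ab. Bbm, Ebm and F all belong to that set. But Eb (Eb–G–Bb) is foreign: the diatonic iv on degree 4 is Ebm, whereas Eb comes from Bb major. It is labeled IV.

IV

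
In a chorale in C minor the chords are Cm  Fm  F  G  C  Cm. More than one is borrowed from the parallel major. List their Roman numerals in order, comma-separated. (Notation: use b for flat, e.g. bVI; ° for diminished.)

C minor has the diatonic set Cm, Ddim, Eb, Fm, G, Ab, Bb (with V from harmonic minor). Of the given chords, Cm, Fm and G are diatonic. F (F–A–C) is not: scale degree 4 in C minor carries Fm (iv). In C major the chord on that degree is F, so here it functions as IV, borrowed from the parallel major. But C (C–E–G) is foreign: the diatonic i on degree 1 is Cm, whereas C comes from C major. It is labeled I.

IV, I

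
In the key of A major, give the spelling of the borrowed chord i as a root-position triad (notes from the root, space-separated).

A C E

The root, A, is scale degree 1 — the same note in A major and A minor; only the chord quality changes. Stacking thirds in A minor on A gives A–C–E.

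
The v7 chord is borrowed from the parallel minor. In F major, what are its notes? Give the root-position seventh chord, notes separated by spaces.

C Eb G Bb

The root, C, is scale degree 5 — the same note in F major and F minor; only the chord quality changes. In F minor the chord on C is C–Eb–G–Bb.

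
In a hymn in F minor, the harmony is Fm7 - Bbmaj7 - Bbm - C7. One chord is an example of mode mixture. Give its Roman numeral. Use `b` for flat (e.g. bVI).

The diatonic triads in F minor (with V from harmonic minor) are Fm, Gdim, Ab, Bbm, C, Db, Eb. Fm7, Bbm and C7 are all diatonic. Bbmaj7 (Bb–D–F–A) is not: scale degree 4 in F minor carries Bbm (iv). In F major the chord on that degree is Bbmaj7, so here it functions as IVmaj7, borrowed from the parallel major.

IVmaj7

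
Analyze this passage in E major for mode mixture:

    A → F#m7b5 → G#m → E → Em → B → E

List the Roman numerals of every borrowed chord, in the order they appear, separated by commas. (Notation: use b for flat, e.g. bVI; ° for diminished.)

iiø7, i

The diatonic triads in E major are E, F#m, G#m, A, B, C#m, D#dim. A, G#m, E and B all belong to that set. F#m7b5 (F#–A–C–E) doesn't fit — on degree 2 E major would have F#m (ii). F#m7b5 is the degree-2 chord of E minor, so it is the borrowed iiø7. But Em (E–G–B) is foreign: the diatonic I on degree 1 is E, whereas Em comes from E minor. It is labeled i.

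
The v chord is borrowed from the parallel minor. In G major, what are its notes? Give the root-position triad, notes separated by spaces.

D F A

The root, D, is scale degree 5 — the same note in G major and G minor; only the chord quality changes. Building the minor chord from the parallel minor on D: D–F–A.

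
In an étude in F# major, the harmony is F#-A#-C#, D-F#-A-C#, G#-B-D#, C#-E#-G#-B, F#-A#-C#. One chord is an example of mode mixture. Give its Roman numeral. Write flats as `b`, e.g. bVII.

bVImaj7

F# major has the diatonic set F#, G#m, A#m, B, C#, D#m, E#dim. Of the given chords, F#–A#–C# = F#, G#–B–D# = G#m and C#–E#–G#–B = C#7 are diatonic. But D–F#–A–C# is foreign: the diatonic vi on degree 6 is D#m, whereas Dmaj7 comes from F# minor. It is labeled bVImaj7.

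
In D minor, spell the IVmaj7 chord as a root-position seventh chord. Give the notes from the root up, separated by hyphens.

G-B-D-F#

IVmaj7 is built on scale degree 4, which is G in both D minor and its parallel. Stacking thirds in D major on G gives G–B–D–F#.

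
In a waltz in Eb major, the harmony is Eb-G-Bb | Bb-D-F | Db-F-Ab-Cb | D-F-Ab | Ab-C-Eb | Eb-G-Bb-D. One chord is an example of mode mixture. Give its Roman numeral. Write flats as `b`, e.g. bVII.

bVII7

In Eb major the diatonic chords are Eb, Fm, Gm, Ab, Bb, Cm, Ddim. Eb–G–Bb = Eb, Bb–D–F = Bb, D–F–Ab = Ddim, Ab–C–Eb = Ab and Eb–G–Bb–D = Ebmaj7 are all diatonic. Db–F–Ab–Cb is not: scale degree 7 in Eb major carries Ddim (vii°). In Eb minor the chord on that degree is Db7, so here it functions as bVII7, borrowed from the parallel minor.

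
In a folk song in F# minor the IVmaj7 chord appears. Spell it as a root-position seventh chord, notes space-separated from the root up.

The root, B, is scale degree 4 — the same note in F# minor and F# major; only the chord quality changes. In F# major the chord on B is B–D#–F#–A#.

B D# F# A#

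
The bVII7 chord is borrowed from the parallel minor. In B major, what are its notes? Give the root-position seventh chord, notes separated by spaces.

A C# E G

Scale degree 7 in B major is A#. bVII7 uses the lowered form, A, taken from B minor. Stacking thirds in B minor on A gives A–C#–E–G.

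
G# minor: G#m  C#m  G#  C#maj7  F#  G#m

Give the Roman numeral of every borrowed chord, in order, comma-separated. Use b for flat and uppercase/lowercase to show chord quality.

I, IVmaj7

The diatonic triads in G# minor (with V from harmonic minor) are G#m, A#dim, B, C#m, D#, E, F#. G#m, C#m and F# all belong to that set. But G# (G#–B#–D#) is foreign: the diatonic i on degree 1 is G#m, whereas G# comes from G# major. It is labeled I. But C#maj7 (C#–E#–G#–B#) is foreign: the diatonic iv on degree 4 is C#m, whereas C#maj7 comes from G# major. It is labeled IVmaj7.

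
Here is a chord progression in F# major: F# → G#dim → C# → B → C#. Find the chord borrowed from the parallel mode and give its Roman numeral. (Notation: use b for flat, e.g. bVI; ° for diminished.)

F# major has the diatonic set F#, G#m, A#m, B, C#, D#m, E#dim. F#, C# and B all belong to that set. G#dim (G#–B–D) doesn't fit — on degree 2 F# major would have G#m (ii). G#dim is the degree-2 chord of F# minor, so it is the borrowed ii°.

ii°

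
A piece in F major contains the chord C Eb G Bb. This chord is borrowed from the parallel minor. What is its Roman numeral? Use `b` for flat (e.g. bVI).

The root C is the diatonic 5th degree of F major; the borrowing shows in the chord quality. C–Eb–G–Bb is a minor-seventh chord — the form found in F minor, not the diatonic V (C). Borrowed into F major it is written v7.

v7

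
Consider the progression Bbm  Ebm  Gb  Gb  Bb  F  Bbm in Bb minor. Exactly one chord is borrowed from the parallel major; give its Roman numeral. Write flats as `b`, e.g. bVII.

I

The diatonic triads in Bb minor (with V from harmonic minor) are Bbm, Cdim, Db, Ebm, F, Gb, Ab. Bbm, Ebm, Gb and F all belong to that set. Bb (Bb–D–F) doesn't fit — on degree 1 Bb minor would have Bbm (i). Bb is the degree-1 chord of Bb major, so it is the borrowed I.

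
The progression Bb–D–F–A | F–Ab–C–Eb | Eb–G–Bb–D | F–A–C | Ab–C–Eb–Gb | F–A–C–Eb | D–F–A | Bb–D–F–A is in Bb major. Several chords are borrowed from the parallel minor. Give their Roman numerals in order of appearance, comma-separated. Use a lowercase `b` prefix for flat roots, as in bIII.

The diatonic triads in Bb major are Bb, Cm, Dm, Eb, F, Gm, Adim. Bb–D–F–A = Bbmaj7, Eb–G–Bb–D = Ebmaj7, F–A–C = F, F–A–C–Eb = F7 and D–F–A = Dm are all diatonic. F–Ab–C–Eb doesn't fit — on degree 5 Bb major would have F (V). Fm7 is the degree-5 chord of Bb minor, so it is the borrowed v7. Ab–C–Eb–Gb doesn't fit — on degree 7 Bb major would have Adim (vii°). Ab7 is the degree-7 chord of Bb minor, so it is the borrowed bVII7.

v7, bVII7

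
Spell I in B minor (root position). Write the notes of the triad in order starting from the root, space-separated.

I is built on scale degree 1, which is B in both B minor and its parallel. Building the major chord from the parallel major on B: B–D#–F#.

B D# F#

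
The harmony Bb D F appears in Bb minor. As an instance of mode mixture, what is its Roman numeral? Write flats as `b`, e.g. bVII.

I

Bb is scale degree 1 in Bb minor. Diatonically Bb minor has Bbm (i) on that degree; Bb–D–F is instead the major chord native to Bb major, so it takes the label I.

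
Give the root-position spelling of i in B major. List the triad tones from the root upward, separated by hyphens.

The root, B, is scale degree 1 — the same note in B major and B minor; only the chord quality changes. Building the minor chord from the parallel minor on B: B–D–F#.

B-D-F#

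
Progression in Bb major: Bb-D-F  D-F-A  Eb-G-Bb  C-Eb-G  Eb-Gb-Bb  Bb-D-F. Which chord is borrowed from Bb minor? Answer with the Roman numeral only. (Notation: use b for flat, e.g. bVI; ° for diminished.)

The diatonic triads in Bb major are Bb, Cm, Dm, Eb, F, Gm, Adim. Bb–D–F = Bb, D–F–A = Dm, Eb–G–Bb = Eb and C–Eb–G = Cm all belong to that set. Eb–Gb–Bb doesn't fit — on degree 4 Bb major would have Eb (IV). Ebm is the degree-4 chord of Bb minor, so it is the borrowed iv.

iv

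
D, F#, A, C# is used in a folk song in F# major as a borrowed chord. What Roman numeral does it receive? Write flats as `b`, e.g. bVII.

bVImaj7

The root D is the lowered 6th scale degree — diatonically F# major has D# there. The diatonic chord on degree 6 would be D#m (vi), but D–F#–A–C# is the major-seventh chord from F# minor. As a borrowed chord it is labeled bVImaj7.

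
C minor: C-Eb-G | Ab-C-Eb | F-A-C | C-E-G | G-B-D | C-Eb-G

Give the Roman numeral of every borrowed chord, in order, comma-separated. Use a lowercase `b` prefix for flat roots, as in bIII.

In C minor (with V from harmonic minor) the diatonic chords are Cm, Ddim, Eb, Fm, G, Ab, Bb. C–Eb–G = Cm, Ab–C–Eb = Ab and G–B–D = G all belong to that set. F–A–C doesn't fit — on degree 4 C minor would have Fm (iv). F is the degree-4 chord of C major, so it is the borrowed IV. C–E–G doesn't fit — on degree 1 C minor would have Cm (i). C is the degree-1 chord of C major, so it is the borrowed I.

IV, I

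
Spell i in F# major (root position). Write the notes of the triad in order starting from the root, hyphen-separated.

F#-A-C#

i is built on scale degree 1, which is F# in both F# major and its parallel. Building the minor chord from the parallel minor on F#: F#–A–C#.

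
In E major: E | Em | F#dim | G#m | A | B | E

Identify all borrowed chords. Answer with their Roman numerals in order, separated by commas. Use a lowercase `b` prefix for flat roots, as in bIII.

In E major the diatonic chords are E, F#m, G#m, A, B, C#m, D#dim. E, G#m, A and B all belong to that set. Em (E–G–B) doesn't fit — on degree 1 E major would have E (I). Em is the degree-1 chord of E minor, so it is the borrowed i. But F#dim (F#–A–C) is foreign: the diatonic ii on degree 2 is F#m, whereas F#dim comes from E minor. It is labeled ii°.

i, ii°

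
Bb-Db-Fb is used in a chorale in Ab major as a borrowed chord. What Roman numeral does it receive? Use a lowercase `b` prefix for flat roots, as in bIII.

ii°

Bb is scale degree 2 in Ab major. The diatonic chord on degree 2 would be Bbm (ii), but Bb–Db–Fb is the diminished chord from Ab minor. As a borrowed chord it is labeled ii°.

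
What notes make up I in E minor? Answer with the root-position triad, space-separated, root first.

The root, E, is scale degree 1 — the same note in E minor and E major; only the chord quality changes. In E major the chord on E is E–G#–B.

E G# B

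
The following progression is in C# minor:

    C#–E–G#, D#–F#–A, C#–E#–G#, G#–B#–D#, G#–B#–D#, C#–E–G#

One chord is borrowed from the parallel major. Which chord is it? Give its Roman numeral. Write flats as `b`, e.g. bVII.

C# minor has the diatonic set C#m, D#dim, E, F#m, G#, A, B (with V from harmonic minor). C#–E–G# = C#m, D#–F#–A = D#dim and G#–B#–D# = G# all belong to that set. C#–E#–G# doesn't fit — on degree 1 C# minor would have C#m (i). C# is the degree-1 chord of C# major, so it is the borrowed I.

I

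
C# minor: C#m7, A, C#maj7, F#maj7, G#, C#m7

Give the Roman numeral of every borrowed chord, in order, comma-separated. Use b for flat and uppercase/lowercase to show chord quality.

C# minor has the diatonic set C#m, D#dim, E, F#m, G#, A, B (with V from harmonic minor). C#m7, A and G# are all diatonic. But C#maj7 (C#–E#–G#–B#) is foreign: the diatonic i on degree 1 is C#m, whereas C#maj7 comes from C# major. It is labeled Imaj7. F#maj7 (F#–A#–C#–E#) doesn't fit — on degree 4 C# minor would have F#m (iv). F#maj7 is the degree-4 chord of C# major, so it is the borrowed IVmaj7.

Imaj7, IVmaj7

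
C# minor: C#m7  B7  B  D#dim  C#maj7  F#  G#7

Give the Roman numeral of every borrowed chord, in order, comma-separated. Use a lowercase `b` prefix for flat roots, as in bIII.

Imaj7, IV

In C# minor (with V from harmonic minor) the diatonic chords are C#m, D#dim, E, F#m, G#, A, B. Of the given chords, C#m7, B7, B, D#dim and G#7 are diatonic. C#maj7 (C#–E#–G#–B#) is not: scale degree 1 in C# minor carries C#m (i). In C# major the chord on that degree is C#maj7, so here it functions as Imaj7, borrowed from the parallel major. F# (F#–A#–C#) is not: scale degree 4 in C# minor carries F#m (iv). In C# major the chord on that degree is F#, so here it functions as IV, borrowed from the parallel major.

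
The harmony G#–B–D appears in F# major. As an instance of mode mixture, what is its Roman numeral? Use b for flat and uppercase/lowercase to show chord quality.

ii°

G# is scale degree 2 in F# major. G#–B–D is a diminished chord — the form found in F# minor, not the diatonic ii (G#m). Borrowed into F# major it is written ii°.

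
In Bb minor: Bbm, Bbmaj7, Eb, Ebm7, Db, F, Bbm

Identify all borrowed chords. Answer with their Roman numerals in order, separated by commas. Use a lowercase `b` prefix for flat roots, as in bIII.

Imaj7, IV

In Bb minor (with V from harmonic minor) the diatonic chords are Bbm, Cdim, Db, Ebm, F, Gb, Ab. Of the given chords, Bbm, Ebm7, Db and F are diatonic. But Bbmaj7 (Bb–D–F–A) is foreign: the diatonic i on degree 1 is Bbm, whereas Bbmaj7 comes from Bb major. It is labeled Imaj7. Eb (Eb–G–Bb) doesn't fit — on degree 4 Bb minor would have Ebm (iv). Eb is the degree-4 chord of Bb major, so it is the borrowed IV.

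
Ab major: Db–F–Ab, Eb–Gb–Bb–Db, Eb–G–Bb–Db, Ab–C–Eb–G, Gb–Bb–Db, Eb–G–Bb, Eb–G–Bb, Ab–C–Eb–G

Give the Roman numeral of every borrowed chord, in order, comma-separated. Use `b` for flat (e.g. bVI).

The diatonic triads in Ab major are Ab, Bbm, Cm, Db, Eb, Fm, Gdim. Db–F–Ab = Db, Eb–G–Bb–Db = Eb7, Ab–C–Eb–G = Abmaj7 and Eb–G–Bb = Eb are all diatonic. Eb–Gb–Bb–Db is not: scale degree 5 in Ab major carries Eb (V). In Ab minor the chord on that degree is Ebm7, so here it functions as v7, borrowed from the parallel minor. Gb–Bb–Db doesn't fit — on degree 7 Ab major would have Gdim (vii°). Gb is the degree-7 chord of Ab minor, so it is the borrowed bVII.

v7, bVII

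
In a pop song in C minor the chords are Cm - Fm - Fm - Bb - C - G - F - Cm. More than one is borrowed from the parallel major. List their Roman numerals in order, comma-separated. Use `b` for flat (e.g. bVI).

I, IV

C minor has the diatonic set Cm, Ddim, Eb, Fm, G, Ab, Bb (with V from harmonic minor). Cm, Fm, Bb and G are all diatonic. But C (C–E–G) is foreign: the diatonic i on degree 1 is Cm, whereas C comes from C major. It is labeled I. F (F–A–C) is not: scale degree 4 in C minor carries Fm (iv). In C major the chord on that degree is F, so here it functions as IV, borrowed from the parallel major.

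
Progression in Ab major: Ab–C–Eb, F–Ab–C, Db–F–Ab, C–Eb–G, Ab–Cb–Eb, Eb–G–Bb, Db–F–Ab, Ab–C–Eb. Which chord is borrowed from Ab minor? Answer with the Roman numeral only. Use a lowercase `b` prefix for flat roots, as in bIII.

i

In Ab major the diatonic chords are Ab, Bbm, Cm, Db, Eb, Fm, Gdim. Ab–C–Eb = Ab, F–Ab–C = Fm, Db–F–Ab = Db, C–Eb–G = Cm and Eb–G–Bb = Eb are all diatonic. Ab–Cb–Eb doesn't fit — on degree 1 Ab major would have Ab (I). Abm is the degree-1 chord of Ab minor, so it is the borrowed i.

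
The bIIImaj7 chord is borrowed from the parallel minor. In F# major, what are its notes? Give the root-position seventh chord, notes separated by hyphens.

A-C#-E-G#

Scale degree 3 in F# major is A#. bIIImaj7 uses the lowered form, A, taken from F# minor. Building the major-seventh chord from the parallel minor on A: A–C#–E–G#.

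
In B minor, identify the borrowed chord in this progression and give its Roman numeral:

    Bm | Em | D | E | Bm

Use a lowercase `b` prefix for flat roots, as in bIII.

IV

B minor has the diatonic set Bm, C#dim, D, Em, F#, G, A (with V from harmonic minor). Of the given chords, Bm, Em and D are diatonic. But E (E–G#–B) is foreign: the diatonic iv on degree 4 is Em, whereas E comes from B major. It is labeled IV.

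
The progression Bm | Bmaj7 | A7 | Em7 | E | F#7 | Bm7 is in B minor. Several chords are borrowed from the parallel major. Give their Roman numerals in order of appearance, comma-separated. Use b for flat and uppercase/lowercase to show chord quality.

In B minor (with V from harmonic minor) the diatonic chords are Bm, C#dim, D, Em, F#, G, A. Bm, A7, Em7, F#7 and Bm7 are all diatonic. Bmaj7 (B–D#–F#–A#) is not: scale degree 1 in B minor carries Bm (i). In B major the chord on that degree is Bmaj7, so here it functions as Imaj7, borrowed from the parallel major. E (E–G#–B) is not: scale degree 4 in B minor carries Em (iv). In B major the chord on that degree is E, so here it functions as IV, borrowed from the parallel major.

Imaj7, IV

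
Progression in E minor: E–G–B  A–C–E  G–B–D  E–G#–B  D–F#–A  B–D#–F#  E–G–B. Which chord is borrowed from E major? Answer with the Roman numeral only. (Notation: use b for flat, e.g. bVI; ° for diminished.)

I

E minor has the diatonic set Em, F#dim, G, Am, B, C, D (with V from harmonic minor). Of the given chords, E–G–B = Em, A–C–E = Am, G–B–D = G, D–F#–A = D and B–D#–F# = B are diatonic. But E–G#–B is foreign: the diatonic i on degree 1 is Em, whereas E comes from E major. It is labeled I.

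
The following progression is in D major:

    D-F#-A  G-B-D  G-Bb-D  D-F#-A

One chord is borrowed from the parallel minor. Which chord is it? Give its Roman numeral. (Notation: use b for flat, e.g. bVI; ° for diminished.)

iv

The diatonic triads in D major are D, Em, F#m, G, A, Bm, C#dim. D–F#–A = D and G–B–D = G both belong to that set. G–Bb–D doesn't fit — on degree 4 D major would have G (IV). Gm is the degree-4 chord of D minor, so it is the borrowed iv.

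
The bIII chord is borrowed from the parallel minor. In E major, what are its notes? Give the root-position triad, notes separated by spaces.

bIII is built on the lowered scale degree 3. In E major degree 3 is G#; lowered it becomes G. Stacking thirds in E minor on G gives G–B–D.

G B D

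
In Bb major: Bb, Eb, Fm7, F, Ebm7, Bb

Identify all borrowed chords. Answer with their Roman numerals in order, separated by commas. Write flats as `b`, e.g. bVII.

v7, iv7

Bb major has the diatonic set Bb, Cm, Dm, Eb, F, Gm, Adim. Of the given chords, Bb, Eb and F are diatonic. Fm7 (F–Ab–C–Eb) is not: scale degree 5 in Bb major carries F (V). In Bb minor the chord on that degree is Fm7, so here it functions as v7, borrowed from the parallel minor. Ebm7 (Eb–Gb–Bb–Db) doesn't fit — on degree 4 Bb major would have Eb (IV). Ebm7 is the degree-4 chord of Bb minor, so it is the borrowed iv7.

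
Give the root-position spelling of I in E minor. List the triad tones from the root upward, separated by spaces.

E G# B

The root, E, is scale degree 1 — the same note in E minor and E major; only the chord quality changes. Stacking thirds in E major on E gives E–G#–B.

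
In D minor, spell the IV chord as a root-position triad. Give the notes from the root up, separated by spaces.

The root, G, is scale degree 4 — the same note in D minor and D major; only the chord quality changes. Building the major chord from the parallel major on G: G–B–D.

G B D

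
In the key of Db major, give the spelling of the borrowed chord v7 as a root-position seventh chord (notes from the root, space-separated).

Ab Cb Eb Gb

The root, Ab, is scale degree 5 — the same note in Db major and Db minor; only the chord quality changes. In Db minor the chord on Ab is Ab–Cb–Eb–Gb.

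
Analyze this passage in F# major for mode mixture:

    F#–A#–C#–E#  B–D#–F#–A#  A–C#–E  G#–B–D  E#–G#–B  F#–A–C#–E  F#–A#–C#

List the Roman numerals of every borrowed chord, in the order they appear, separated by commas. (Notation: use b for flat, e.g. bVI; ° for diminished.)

bIII, ii°, i7

In F# major the diatonic chords are F#, G#m, A#m, B, C#, D#m, E#dim. F#–A#–C#–E# = F#maj7, B–D#–F#–A# = Bmaj7, E#–G#–B = E#dim and F#–A#–C# = F# all belong to that set. A–C#–E doesn't fit — on degree 3 F# major would have A#m (iii). A is the degree-3 chord of F# minor, so it is the borrowed bIII. G#–B–D is not: scale degree 2 in F# major carries G#m (ii). In F# minor the chord on that degree is G#dim, so here it functions as ii°, borrowed from the parallel minor. F#–A–C#–E doesn't fit — on degree 1 F# major would have F# (I). F#m7 is the degree-1 chord of F# minor, so it is the borrowed i7.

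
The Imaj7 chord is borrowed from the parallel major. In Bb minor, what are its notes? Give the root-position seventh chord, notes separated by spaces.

Bb D F A

Imaj7 is built on scale degree 1, which is Bb in both Bb minor and its parallel. In Bb major the chord on Bb is Bb–D–F–A.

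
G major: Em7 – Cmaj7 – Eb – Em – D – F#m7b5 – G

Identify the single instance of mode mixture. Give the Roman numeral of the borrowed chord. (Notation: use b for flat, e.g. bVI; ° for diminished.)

The diatonic triads in G major are G, Am, Bm, C, D, Em, F#dim. Em7, Cmaj7, Em, D, F#m7b5 and G all belong to that set. Eb (Eb–G–Bb) doesn't fit — on degree 6 G major would have Em (vi). Eb is the degree-6 chord of G minor, so it is the borrowed bVI.

bVI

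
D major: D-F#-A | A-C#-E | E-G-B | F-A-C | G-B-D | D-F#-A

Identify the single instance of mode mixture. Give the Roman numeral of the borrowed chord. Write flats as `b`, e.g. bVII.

The diatonic triads in D major are D, Em, F#m, G, A, Bm, C#dim. Of the given chords, D–F#–A = D, A–C#–E = A, E–G–B = Em and G–B–D = G are diatonic. F–A–C doesn't fit — on degree 3 D major would have F#m (iii). F is the degree-3 chord of D minor, so it is the borrowed bIII.

bIII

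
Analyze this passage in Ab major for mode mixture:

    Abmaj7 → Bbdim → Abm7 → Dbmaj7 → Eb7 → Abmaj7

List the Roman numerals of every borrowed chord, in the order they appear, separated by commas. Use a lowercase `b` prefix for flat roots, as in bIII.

ii°, i7

Ab major has the diatonic set Ab, Bbm, Cm, Db, Eb, Fm, Gdim. Abmaj7, Dbmaj7 and Eb7 are all diatonic. But Bbdim (Bb–Db–Fb) is foreign: the diatonic ii on degree 2 is Bbm, whereas Bbdim comes from Ab minor. It is labeled ii°. But Abm7 (Ab–Cb–Eb–Gb) is foreign: the diatonic I on degree 1 is Ab, whereas Abm7 comes from Ab minor. It is labeled i7.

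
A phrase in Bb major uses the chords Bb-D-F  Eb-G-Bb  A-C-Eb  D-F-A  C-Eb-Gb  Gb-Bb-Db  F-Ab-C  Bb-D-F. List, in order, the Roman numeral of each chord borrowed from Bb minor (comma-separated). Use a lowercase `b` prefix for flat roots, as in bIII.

In Bb major the diatonic chords are Bb, Cm, Dm, Eb, F, Gm, Adim. Bb–D–F = Bb, Eb–G–Bb = Eb, A–C–Eb = Adim and D–F–A = Dm are all diatonic. But C–Eb–Gb is foreign: the diatonic ii on degree 2 is Cm, whereas Cdim comes from Bb minor. It is labeled ii°. But Gb–Bb–Db is foreign: the diatonic vi on degree 6 is Gm, whereas Gb comes from Bb minor. It is labeled bVI. F–Ab–C is not: scale degree 5 in Bb major carries F (V). In Bb minor the chord on that degree is Fm, so here it functions as v, borrowed from the parallel minor.

ii°, bVI, v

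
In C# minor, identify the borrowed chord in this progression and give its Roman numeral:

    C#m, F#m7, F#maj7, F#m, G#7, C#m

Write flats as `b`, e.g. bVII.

IVmaj7

C# minor has the diatonic set C#m, D#dim, E, F#m, G#, A, B (with V from harmonic minor). C#m, F#m7, F#m and G#7 are all diatonic. But F#maj7 (F#–A#–C#–E#) is foreign: the diatonic iv on degree 4 is F#m, whereas F#maj7 comes from C# major. It is labeled IVmaj7.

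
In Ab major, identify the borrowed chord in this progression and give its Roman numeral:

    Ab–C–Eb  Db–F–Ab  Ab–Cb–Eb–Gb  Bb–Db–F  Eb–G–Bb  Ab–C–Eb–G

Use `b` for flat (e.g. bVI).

The diatonic triads in Ab major are Ab, Bbm, Cm, Db, Eb, Fm, Gdim. Ab–C–Eb = Ab, Db–F–Ab = Db, Bb–Db–F = Bbm, Eb–G–Bb = Eb and Ab–C–Eb–G = Abmaj7 are all diatonic. But Ab–Cb–Eb–Gb is foreign: the diatonic I on degree 1 is Ab, whereas Abm7 comes from Ab minor. It is labeled i7.

i7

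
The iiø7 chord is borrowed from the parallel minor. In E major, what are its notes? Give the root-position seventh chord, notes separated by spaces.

F# A C E

The root, F#, is scale degree 2 — the same note in E major and E minor; only the chord quality changes. Stacking thirds in E minor on F# gives F#–A–C–E.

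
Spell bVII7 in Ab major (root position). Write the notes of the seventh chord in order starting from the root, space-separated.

The root of bVII7 is the lowered 7th degree: G becomes Gb. Building the dominant-seventh chord from the parallel minor on Gb: Gb–Bb–Db–Fb.

Gb Bb Db Fb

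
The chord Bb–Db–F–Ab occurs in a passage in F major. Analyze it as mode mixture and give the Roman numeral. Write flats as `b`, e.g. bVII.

iv7

Bb is scale degree 4 in F major. Bb–Db–F–Ab is a minor-seventh chord — the form found in F minor, not the diatonic IV (Bb). Borrowed into F major it is written iv7.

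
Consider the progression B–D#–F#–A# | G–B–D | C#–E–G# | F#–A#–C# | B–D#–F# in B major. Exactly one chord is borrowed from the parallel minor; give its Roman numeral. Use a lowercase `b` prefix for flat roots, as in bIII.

B major has the diatonic set B, C#m, D#m, E, F#, G#m, A#dim. B–D#–F#–A# = Bmaj7, C#–E–G# = C#m, F#–A#–C# = F# and B–D#–F# = B all belong to that set. G–B–D doesn't fit — on degree 6 B major would have G#m (vi). G is the degree-6 chord of B minor, so it is the borrowed bVI.

bVI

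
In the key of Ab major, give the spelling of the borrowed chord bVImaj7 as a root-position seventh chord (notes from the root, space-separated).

The root of bVImaj7 is the lowered 6th degree: F becomes Fb. Stacking thirds in Ab minor on Fb gives Fb–Ab–Cb–Eb.

Fb Ab Cb Eb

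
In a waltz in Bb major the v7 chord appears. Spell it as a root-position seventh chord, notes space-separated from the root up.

The root, F, is scale degree 5 — the same note in Bb major and Bb minor; only the chord quality changes. Stacking thirds in Bb minor on F gives F–Ab–C–Eb.

F Ab C Eb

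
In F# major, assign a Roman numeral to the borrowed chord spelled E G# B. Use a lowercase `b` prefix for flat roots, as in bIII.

bVII

In F# major scale degree 7 is E#; E is its lowered form, from F# minor. Diatonically F# major has E#dim (vii°) on that degree; E–G#–B is instead the major chord native to F# minor, so it takes the label bVII.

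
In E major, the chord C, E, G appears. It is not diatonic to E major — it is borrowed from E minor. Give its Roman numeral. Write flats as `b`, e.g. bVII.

In E major scale degree 6 is C#; C is its lowered form, from E minor. C–E–G is a major chord — the form found in E minor, not the diatonic vi (C#m). Borrowed into E major it is written bVI.

bVI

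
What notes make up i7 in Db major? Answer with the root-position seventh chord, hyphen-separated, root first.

Db-Fb-Ab-Cb

The root, Db, is scale degree 1 — the same note in Db major and Db minor; only the chord quality changes. Stacking thirds in Db minor on Db gives Db–Fb–Ab–Cb.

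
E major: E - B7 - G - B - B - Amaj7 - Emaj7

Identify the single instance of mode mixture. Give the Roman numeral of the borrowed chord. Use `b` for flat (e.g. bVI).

In E major the diatonic chords are E, F#m, G#m, A, B, C#m, D#dim. E, B7, B, Amaj7 and Emaj7 all belong to that set. G (G–B–D) doesn't fit — on degree 3 E major would have G#m (iii). G is the degree-3 chord of E minor, so it is the borrowed bIII.

bIII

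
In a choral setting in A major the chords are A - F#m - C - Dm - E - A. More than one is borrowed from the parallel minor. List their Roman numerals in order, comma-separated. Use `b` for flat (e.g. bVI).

bIII, iv

A major has the diatonic set A, Bm, C#m, D, E, F#m, G#dim. A, F#m and E all belong to that set. C (C–E–G) is not: scale degree 3 in A major carries C#m (iii). In A minor the chord on that degree is C, so here it functions as bIII, borrowed from the parallel minor. Dm (D–F–A) is not: scale degree 4 in A major carries D (IV). In A minor the chord on that degree is Dm, so here it functions as iv, borrowed from the parallel minor.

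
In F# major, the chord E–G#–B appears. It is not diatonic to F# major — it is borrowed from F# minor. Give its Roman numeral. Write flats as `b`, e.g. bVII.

bVII

The root E is the lowered 7th scale degree — diatonically F# major has E# there. Diatonically F# major has E#dim (vii°) on that degree; E–G#–B is instead the major chord native to F# minor, so it takes the label bVII.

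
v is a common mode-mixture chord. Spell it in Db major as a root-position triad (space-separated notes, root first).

v is built on scale degree 5, which is Ab in both Db major and its parallel. Building the minor chord from the parallel minor on Ab: Ab–Cb–Eb.

Ab Cb Eb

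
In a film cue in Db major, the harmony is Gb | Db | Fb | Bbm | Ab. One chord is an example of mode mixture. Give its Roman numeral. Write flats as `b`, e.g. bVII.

bIII

In Db major the diatonic chords are Db, Ebm, Fm, Gb, Ab, Bbm, Cdim. Gb, Db, Bbm and Ab are all diatonic. But Fb (Fb–Ab–Cb) is foreign: the diatonic iii on degree 3 is Fm, whereas Fb comes from Db minor. It is labeled bIII.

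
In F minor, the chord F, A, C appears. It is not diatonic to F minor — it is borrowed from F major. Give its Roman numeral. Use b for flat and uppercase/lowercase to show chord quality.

F is scale degree 1 in F minor. The diatonic chord on degree 1 would be Fm (i), but F–A–C is the major chord from F major. As a borrowed chord it is labeled I.

I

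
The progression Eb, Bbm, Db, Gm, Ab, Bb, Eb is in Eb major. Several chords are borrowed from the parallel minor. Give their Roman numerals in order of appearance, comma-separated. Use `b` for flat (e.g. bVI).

Eb major has the diatonic set Eb, Fm, Gm, Ab, Bb, Cm, Ddim. Eb, Gm, Ab and Bb are all diatonic. But Bbm (Bb–Db–F) is foreign: the diatonic V on degree 5 is Bb, whereas Bbm comes from Eb minor. It is labeled v. Db (Db–F–Ab) is not: scale degree 7 in Eb major carries Ddim (vii°). In Eb minor the chord on that degree is Db, so here it functions as bVII, borrowed from the parallel minor.

v, bVII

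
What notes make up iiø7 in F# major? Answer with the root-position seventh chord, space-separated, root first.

The root, G#, is scale degree 2 — the same note in F# major and F# minor; only the chord quality changes. Building the half-diminished-seventh chord from the parallel minor on G#: G#–B–D–F#.

G# B D F#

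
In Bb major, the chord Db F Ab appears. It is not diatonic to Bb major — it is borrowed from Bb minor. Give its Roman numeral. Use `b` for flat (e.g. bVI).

The root Db is the lowered 3rd scale degree — diatonically Bb major has D there. The diatonic chord on degree 3 would be Dm (iii), but Db–F–Ab is the major chord from Bb minor. As a borrowed chord it is labeled bIII.

bIII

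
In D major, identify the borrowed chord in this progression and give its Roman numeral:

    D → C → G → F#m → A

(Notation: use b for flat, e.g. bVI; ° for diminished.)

bVII

The diatonic triads in D major are D, Em, F#m, G, A, Bm, C#dim. D, G, F#m and A are all diatonic. C (C–E–G) doesn't fit — on degree 7 D major would have C#dim (vii°). C is the degree-7 chord of D minor, so it is the borrowed bVII.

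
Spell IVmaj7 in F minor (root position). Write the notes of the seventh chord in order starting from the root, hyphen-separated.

The root, Bb, is scale degree 4 — the same note in F minor and F major; only the chord quality changes. In F major the chord on Bb is Bb–D–F–A.

Bb-D-F-A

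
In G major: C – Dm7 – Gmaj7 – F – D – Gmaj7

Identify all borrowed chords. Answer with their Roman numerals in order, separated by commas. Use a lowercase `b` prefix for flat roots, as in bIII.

In G major the diatonic chords are G, Am, Bm, C, D, Em, F#dim. C, Gmaj7 and D all belong to that set. Dm7 (D–F–A–C) is not: scale degree 5 in G major carries D (V). In G minor the chord on that degree is Dm7, so here it functions as v7, borrowed from the parallel minor. F (F–A–C) doesn't fit — on degree 7 G major would have F#dim (vii°). F is the degree-7 chord of G minor, so it is the borrowed bVII.

v7, bVII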